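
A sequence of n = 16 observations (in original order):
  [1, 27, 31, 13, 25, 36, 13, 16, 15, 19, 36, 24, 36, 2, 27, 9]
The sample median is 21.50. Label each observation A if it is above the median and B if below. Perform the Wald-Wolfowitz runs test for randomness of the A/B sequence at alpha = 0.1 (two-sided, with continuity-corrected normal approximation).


Step 1: Compute median = 21.50; label A = above, B = below.
Labels in order: BAABAABBBBAAABAB  (n_A = 8, n_B = 8)
Step 2: Count runs R = 9.
Step 3: Under H0 (random ordering), E[R] = 2*n_A*n_B/(n_A+n_B) + 1 = 2*8*8/16 + 1 = 9.0000.
        Var[R] = 2*n_A*n_B*(2*n_A*n_B - n_A - n_B) / ((n_A+n_B)^2 * (n_A+n_B-1)) = 14336/3840 = 3.7333.
        SD[R] = 1.9322.
Step 4: R = E[R], so z = 0 with no continuity correction.
Step 5: Two-sided p-value via normal approximation = 2*(1 - Phi(|z|)) = 1.000000.
Step 6: alpha = 0.1. fail to reject H0.

R = 9, z = 0.0000, p = 1.000000, fail to reject H0.


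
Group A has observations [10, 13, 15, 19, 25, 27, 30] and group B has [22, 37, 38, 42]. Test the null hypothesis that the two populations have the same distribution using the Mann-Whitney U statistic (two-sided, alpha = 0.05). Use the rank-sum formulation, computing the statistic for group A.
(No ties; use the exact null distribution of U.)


Step 1: Combine and sort all 11 observations; assign midranks.
sorted (value, group): (10,X), (13,X), (15,X), (19,X), (22,Y), (25,X), (27,X), (30,X), (37,Y), (38,Y), (42,Y)
ranks: 10->1, 13->2, 15->3, 19->4, 22->5, 25->6, 27->7, 30->8, 37->9, 38->10, 42->11
Step 2: Rank sum for X: R1 = 1 + 2 + 3 + 4 + 6 + 7 + 8 = 31.
Step 3: U_X = R1 - n1(n1+1)/2 = 31 - 7*8/2 = 31 - 28 = 3.
       U_Y = n1*n2 - U_X = 28 - 3 = 25.
Step 4: No ties, so the exact null distribution of U (based on enumerating the C(11,7) = 330 equally likely rank assignments) gives the two-sided p-value.
Step 5: p-value = 0.042424; compare to alpha = 0.05. reject H0.

U_X = 3, p = 0.042424, reject H0 at alpha = 0.05.


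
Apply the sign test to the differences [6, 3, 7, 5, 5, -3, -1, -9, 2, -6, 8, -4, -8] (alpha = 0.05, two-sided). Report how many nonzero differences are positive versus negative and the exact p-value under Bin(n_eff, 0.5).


Step 1: Discard zero differences. Original n = 13; n_eff = number of nonzero differences = 13.
Nonzero differences (with sign): +6, +3, +7, +5, +5, -3, -1, -9, +2, -6, +8, -4, -8
Step 2: Count signs: positive = 7, negative = 6.
Step 3: Under H0: P(positive) = 0.5, so the number of positives S ~ Bin(13, 0.5).
Step 4: Two-sided exact p-value = sum of Bin(13,0.5) probabilities at or below the observed probability = 1.000000.
Step 5: alpha = 0.05. fail to reject H0.

n_eff = 13, pos = 7, neg = 6, p = 1.000000, fail to reject H0.


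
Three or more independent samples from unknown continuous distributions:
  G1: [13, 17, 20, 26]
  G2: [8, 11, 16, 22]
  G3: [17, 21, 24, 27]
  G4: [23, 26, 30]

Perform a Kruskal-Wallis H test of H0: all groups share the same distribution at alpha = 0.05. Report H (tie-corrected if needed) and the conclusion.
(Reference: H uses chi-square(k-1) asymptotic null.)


Step 1: Combine all N = 15 observations and assign midranks.
sorted (value, group, rank): (8,G2,1), (11,G2,2), (13,G1,3), (16,G2,4), (17,G1,5.5), (17,G3,5.5), (20,G1,7), (21,G3,8), (22,G2,9), (23,G4,10), (24,G3,11), (26,G1,12.5), (26,G4,12.5), (27,G3,14), (30,G4,15)
Step 2: Sum ranks within each group.
R_1 = 28 (n_1 = 4)
R_2 = 16 (n_2 = 4)
R_3 = 38.5 (n_3 = 4)
R_4 = 37.5 (n_4 = 3)
Step 3: H = 12/(N(N+1)) * sum(R_i^2/n_i) - 3(N+1)
     = 12/(15*16) * (28^2/4 + 16^2/4 + 38.5^2/4 + 37.5^2/3) - 3*16
     = 0.050000 * 1099.31 - 48
     = 6.965625.
Step 4: Ties present; correction factor C = 1 - 12/(15^3 - 15) = 0.996429. Corrected H = 6.965625 / 0.996429 = 6.990591.
Step 5: Under H0, H ~ chi^2(3); p-value = 0.072198.
Step 6: alpha = 0.05. fail to reject H0.

H = 6.9906, df = 3, p = 0.072198, fail to reject H0.


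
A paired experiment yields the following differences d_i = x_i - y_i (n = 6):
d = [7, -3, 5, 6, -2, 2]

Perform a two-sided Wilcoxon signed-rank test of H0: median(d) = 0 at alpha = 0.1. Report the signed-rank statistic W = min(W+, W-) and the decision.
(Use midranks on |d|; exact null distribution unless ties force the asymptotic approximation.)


Step 1: Drop any zero differences (none here) and take |d_i|.
|d| = [7, 3, 5, 6, 2, 2]
Step 2: Midrank |d_i| (ties get averaged ranks).
ranks: |7|->6, |3|->3, |5|->4, |6|->5, |2|->1.5, |2|->1.5
Step 3: Attach original signs; sum ranks with positive sign and with negative sign.
W+ = 6 + 4 + 5 + 1.5 = 16.5
W- = 3 + 1.5 = 4.5
(Check: W+ + W- = 21 should equal n(n+1)/2 = 21.)
Step 4: Test statistic W = min(W+, W-) = 4.5.
Step 5: Ties in |d|, so use the tie-corrected normal approximation.
        E[W] = n(n+1)/4 = 6*7/4 = 10.5.
        Tie groups: |d|=2 (t=2); sum(t^3 - t) = 6.
        Var[W] = n(n+1)(2n+1)/24 - sum(t^3-t)/48 = 546/24 - 6/48 = 22.625.
        z = (W - E[W]) / sqrt(Var[W]) = (4.5 - 10.5) / 4.7566 = -1.2614.
        Two-sided p = 2*Phi(z) = 0.207160.
Step 6: alpha = 0.1. fail to reject H0.

W+ = 16.5, W- = 4.5, W = min = 4.5, p = 0.207160, fail to reject H0.


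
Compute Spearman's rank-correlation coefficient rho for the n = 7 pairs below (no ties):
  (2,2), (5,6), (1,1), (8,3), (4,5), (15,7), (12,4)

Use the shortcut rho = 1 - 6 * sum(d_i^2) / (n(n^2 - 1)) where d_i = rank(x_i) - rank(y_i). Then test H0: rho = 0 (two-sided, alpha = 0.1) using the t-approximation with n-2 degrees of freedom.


Step 1: Rank x and y separately (midranks; no ties here).
rank(x): 2->2, 5->4, 1->1, 8->5, 4->3, 15->7, 12->6
rank(y): 2->2, 6->6, 1->1, 3->3, 5->5, 7->7, 4->4
Step 2: d_i = R_x(i) - R_y(i); compute d_i^2.
  (2-2)^2=0, (4-6)^2=4, (1-1)^2=0, (5-3)^2=4, (3-5)^2=4, (7-7)^2=0, (6-4)^2=4
sum(d^2) = 16.
Step 3: rho = 1 - 6*16 / (7*(7^2 - 1)) = 1 - 96/336 = 0.714286.
Step 4: Under H0, t = rho * sqrt((n-2)/(1-rho^2)) = 2.2822 ~ t(5).
Step 5: Two-sided p-value from the t-distribution with 5 df = 0.071344.
Step 6: alpha = 0.1. reject H0.

rho = 0.7143, p = 0.071344, reject H0 at alpha = 0.1.


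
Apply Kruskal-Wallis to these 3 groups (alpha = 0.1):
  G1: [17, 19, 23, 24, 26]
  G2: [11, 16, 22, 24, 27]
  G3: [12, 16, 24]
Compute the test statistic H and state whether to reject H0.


Step 1: Combine all N = 13 observations and assign midranks.
sorted (value, group, rank): (11,G2,1), (12,G3,2), (16,G2,3.5), (16,G3,3.5), (17,G1,5), (19,G1,6), (22,G2,7), (23,G1,8), (24,G1,10), (24,G2,10), (24,G3,10), (26,G1,12), (27,G2,13)
Step 2: Sum ranks within each group.
R_1 = 41 (n_1 = 5)
R_2 = 34.5 (n_2 = 5)
R_3 = 15.5 (n_3 = 3)
Step 3: H = 12/(N(N+1)) * sum(R_i^2/n_i) - 3(N+1)
     = 12/(13*14) * (41^2/5 + 34.5^2/5 + 15.5^2/3) - 3*14
     = 0.065934 * 654.333 - 42
     = 1.142857.
Step 4: Ties present; correction factor C = 1 - 30/(13^3 - 13) = 0.986264. Corrected H = 1.142857 / 0.986264 = 1.158774.
Step 5: Under H0, H ~ chi^2(2); p-value = 0.560242.
Step 6: alpha = 0.1. fail to reject H0.

H = 1.1588, df = 2, p = 0.560242, fail to reject H0.


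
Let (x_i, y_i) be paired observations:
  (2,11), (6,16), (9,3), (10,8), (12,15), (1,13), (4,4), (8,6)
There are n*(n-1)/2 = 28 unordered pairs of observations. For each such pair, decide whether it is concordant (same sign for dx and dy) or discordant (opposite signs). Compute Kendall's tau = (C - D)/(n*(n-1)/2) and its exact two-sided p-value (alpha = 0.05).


Step 1: Enumerate the 28 unordered pairs (i,j) with i<j and classify each by sign(x_j-x_i) * sign(y_j-y_i).
  (1,2):dx=+4,dy=+5->C; (1,3):dx=+7,dy=-8->D; (1,4):dx=+8,dy=-3->D; (1,5):dx=+10,dy=+4->C
  (1,6):dx=-1,dy=+2->D; (1,7):dx=+2,dy=-7->D; (1,8):dx=+6,dy=-5->D; (2,3):dx=+3,dy=-13->D
  (2,4):dx=+4,dy=-8->D; (2,5):dx=+6,dy=-1->D; (2,6):dx=-5,dy=-3->C; (2,7):dx=-2,dy=-12->C
  (2,8):dx=+2,dy=-10->D; (3,4):dx=+1,dy=+5->C; (3,5):dx=+3,dy=+12->C; (3,6):dx=-8,dy=+10->D
  (3,7):dx=-5,dy=+1->D; (3,8):dx=-1,dy=+3->D; (4,5):dx=+2,dy=+7->C; (4,6):dx=-9,dy=+5->D
  (4,7):dx=-6,dy=-4->C; (4,8):dx=-2,dy=-2->C; (5,6):dx=-11,dy=-2->C; (5,7):dx=-8,dy=-11->C
  (5,8):dx=-4,dy=-9->C; (6,7):dx=+3,dy=-9->D; (6,8):dx=+7,dy=-7->D; (7,8):dx=+4,dy=+2->C
Step 2: C = 13, D = 15, total pairs = 28.
Step 3: tau = (C - D)/(n(n-1)/2) = (13 - 15)/28 = -0.071429.
Step 4: Exact two-sided p-value (enumerate n! = 40320 permutations of y under H0): p = 0.904861.
Step 5: alpha = 0.05. fail to reject H0.

tau_b = -0.0714 (C=13, D=15), p = 0.904861, fail to reject H0.


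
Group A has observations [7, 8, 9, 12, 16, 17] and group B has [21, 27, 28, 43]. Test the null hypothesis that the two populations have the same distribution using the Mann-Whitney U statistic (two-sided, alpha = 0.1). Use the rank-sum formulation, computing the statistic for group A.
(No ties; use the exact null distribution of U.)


Step 1: Combine and sort all 10 observations; assign midranks.
sorted (value, group): (7,X), (8,X), (9,X), (12,X), (16,X), (17,X), (21,Y), (27,Y), (28,Y), (43,Y)
ranks: 7->1, 8->2, 9->3, 12->4, 16->5, 17->6, 21->7, 27->8, 28->9, 43->10
Step 2: Rank sum for X: R1 = 1 + 2 + 3 + 4 + 5 + 6 = 21.
Step 3: U_X = R1 - n1(n1+1)/2 = 21 - 6*7/2 = 21 - 21 = 0.
       U_Y = n1*n2 - U_X = 24 - 0 = 24.
Step 4: No ties, so the exact null distribution of U (based on enumerating the C(10,6) = 210 equally likely rank assignments) gives the two-sided p-value.
Step 5: p-value = 0.009524; compare to alpha = 0.1. reject H0.

U_X = 0, p = 0.009524, reject H0 at alpha = 0.1.


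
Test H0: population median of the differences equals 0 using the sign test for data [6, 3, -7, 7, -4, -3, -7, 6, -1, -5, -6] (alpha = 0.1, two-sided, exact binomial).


Step 1: Discard zero differences. Original n = 11; n_eff = number of nonzero differences = 11.
Nonzero differences (with sign): +6, +3, -7, +7, -4, -3, -7, +6, -1, -5, -6
Step 2: Count signs: positive = 4, negative = 7.
Step 3: Under H0: P(positive) = 0.5, so the number of positives S ~ Bin(11, 0.5).
Step 4: Two-sided exact p-value = sum of Bin(11,0.5) probabilities at or below the observed probability = 0.548828.
Step 5: alpha = 0.1. fail to reject H0.

n_eff = 11, pos = 4, neg = 7, p = 0.548828, fail to reject H0.


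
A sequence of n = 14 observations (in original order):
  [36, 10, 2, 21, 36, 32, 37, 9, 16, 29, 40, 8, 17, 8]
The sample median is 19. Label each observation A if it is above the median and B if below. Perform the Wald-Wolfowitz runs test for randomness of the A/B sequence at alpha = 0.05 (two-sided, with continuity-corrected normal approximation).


Step 1: Compute median = 19; label A = above, B = below.
Labels in order: ABBAAAABBAABBB  (n_A = 7, n_B = 7)
Step 2: Count runs R = 6.
Step 3: Under H0 (random ordering), E[R] = 2*n_A*n_B/(n_A+n_B) + 1 = 2*7*7/14 + 1 = 8.0000.
        Var[R] = 2*n_A*n_B*(2*n_A*n_B - n_A - n_B) / ((n_A+n_B)^2 * (n_A+n_B-1)) = 8232/2548 = 3.2308.
        SD[R] = 1.7974.
Step 4: Continuity-corrected z = (R + 0.5 - E[R]) / SD[R] = (6 + 0.5 - 8.0000) / 1.7974 = -0.8345.
Step 5: Two-sided p-value via normal approximation = 2*(1 - Phi(|z|)) = 0.403986.
Step 6: alpha = 0.05. fail to reject H0.

R = 6, z = -0.8345, p = 0.403986, fail to reject H0.


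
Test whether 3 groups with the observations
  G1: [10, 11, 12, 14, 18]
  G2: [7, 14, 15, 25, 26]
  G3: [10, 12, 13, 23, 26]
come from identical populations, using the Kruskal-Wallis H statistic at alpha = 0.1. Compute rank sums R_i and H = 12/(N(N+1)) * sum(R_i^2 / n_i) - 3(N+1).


Step 1: Combine all N = 15 observations and assign midranks.
sorted (value, group, rank): (7,G2,1), (10,G1,2.5), (10,G3,2.5), (11,G1,4), (12,G1,5.5), (12,G3,5.5), (13,G3,7), (14,G1,8.5), (14,G2,8.5), (15,G2,10), (18,G1,11), (23,G3,12), (25,G2,13), (26,G2,14.5), (26,G3,14.5)
Step 2: Sum ranks within each group.
R_1 = 31.5 (n_1 = 5)
R_2 = 47 (n_2 = 5)
R_3 = 41.5 (n_3 = 5)
Step 3: H = 12/(N(N+1)) * sum(R_i^2/n_i) - 3(N+1)
     = 12/(15*16) * (31.5^2/5 + 47^2/5 + 41.5^2/5) - 3*16
     = 0.050000 * 984.7 - 48
     = 1.235000.
Step 4: Ties present; correction factor C = 1 - 24/(15^3 - 15) = 0.992857. Corrected H = 1.235000 / 0.992857 = 1.243885.
Step 5: Under H0, H ~ chi^2(2); p-value = 0.536901.
Step 6: alpha = 0.1. fail to reject H0.

H = 1.2439, df = 2, p = 0.536901, fail to reject H0.


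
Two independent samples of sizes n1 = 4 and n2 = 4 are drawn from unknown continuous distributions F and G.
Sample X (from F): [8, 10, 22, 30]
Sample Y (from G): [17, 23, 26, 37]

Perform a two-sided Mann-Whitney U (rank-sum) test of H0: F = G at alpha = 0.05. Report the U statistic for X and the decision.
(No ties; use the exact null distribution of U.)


Step 1: Combine and sort all 8 observations; assign midranks.
sorted (value, group): (8,X), (10,X), (17,Y), (22,X), (23,Y), (26,Y), (30,X), (37,Y)
ranks: 8->1, 10->2, 17->3, 22->4, 23->5, 26->6, 30->7, 37->8
Step 2: Rank sum for X: R1 = 1 + 2 + 4 + 7 = 14.
Step 3: U_X = R1 - n1(n1+1)/2 = 14 - 4*5/2 = 14 - 10 = 4.
       U_Y = n1*n2 - U_X = 16 - 4 = 12.
Step 4: No ties, so the exact null distribution of U (based on enumerating the C(8,4) = 70 equally likely rank assignments) gives the two-sided p-value.
Step 5: p-value = 0.342857; compare to alpha = 0.05. fail to reject H0.

U_X = 4, p = 0.342857, fail to reject H0 at alpha = 0.05.


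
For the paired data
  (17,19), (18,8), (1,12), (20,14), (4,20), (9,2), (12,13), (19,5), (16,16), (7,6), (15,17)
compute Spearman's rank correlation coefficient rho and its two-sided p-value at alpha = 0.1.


Step 1: Rank x and y separately (midranks; no ties here).
rank(x): 17->8, 18->9, 1->1, 20->11, 4->2, 9->4, 12->5, 19->10, 16->7, 7->3, 15->6
rank(y): 19->10, 8->4, 12->5, 14->7, 20->11, 2->1, 13->6, 5->2, 16->8, 6->3, 17->9
Step 2: d_i = R_x(i) - R_y(i); compute d_i^2.
  (8-10)^2=4, (9-4)^2=25, (1-5)^2=16, (11-7)^2=16, (2-11)^2=81, (4-1)^2=9, (5-6)^2=1, (10-2)^2=64, (7-8)^2=1, (3-3)^2=0, (6-9)^2=9
sum(d^2) = 226.
Step 3: rho = 1 - 6*226 / (11*(11^2 - 1)) = 1 - 1356/1320 = -0.027273.
Step 4: Under H0, t = rho * sqrt((n-2)/(1-rho^2)) = -0.0818 ~ t(9).
Step 5: Two-sided p-value from the t-distribution with 9 df = 0.936558.
Step 6: alpha = 0.1. fail to reject H0.

rho = -0.0273, p = 0.936558, fail to reject H0 at alpha = 0.1.


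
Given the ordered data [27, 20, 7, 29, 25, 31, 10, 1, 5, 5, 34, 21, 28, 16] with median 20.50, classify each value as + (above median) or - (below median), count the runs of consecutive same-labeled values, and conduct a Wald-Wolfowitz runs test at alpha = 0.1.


Step 1: Compute median = 20.50; label A = above, B = below.
Labels in order: ABBAAABBBBAAAB  (n_A = 7, n_B = 7)
Step 2: Count runs R = 6.
Step 3: Under H0 (random ordering), E[R] = 2*n_A*n_B/(n_A+n_B) + 1 = 2*7*7/14 + 1 = 8.0000.
        Var[R] = 2*n_A*n_B*(2*n_A*n_B - n_A - n_B) / ((n_A+n_B)^2 * (n_A+n_B-1)) = 8232/2548 = 3.2308.
        SD[R] = 1.7974.
Step 4: Continuity-corrected z = (R + 0.5 - E[R]) / SD[R] = (6 + 0.5 - 8.0000) / 1.7974 = -0.8345.
Step 5: Two-sided p-value via normal approximation = 2*(1 - Phi(|z|)) = 0.403986.
Step 6: alpha = 0.1. fail to reject H0.

R = 6, z = -0.8345, p = 0.403986, fail to reject H0.


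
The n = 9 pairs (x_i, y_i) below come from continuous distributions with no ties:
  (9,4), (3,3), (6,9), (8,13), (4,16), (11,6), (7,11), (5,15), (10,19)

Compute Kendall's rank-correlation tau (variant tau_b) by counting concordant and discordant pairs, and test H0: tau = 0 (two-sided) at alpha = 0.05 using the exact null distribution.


Step 1: Enumerate the 36 unordered pairs (i,j) with i<j and classify each by sign(x_j-x_i) * sign(y_j-y_i).
  (1,2):dx=-6,dy=-1->C; (1,3):dx=-3,dy=+5->D; (1,4):dx=-1,dy=+9->D; (1,5):dx=-5,dy=+12->D
  (1,6):dx=+2,dy=+2->C; (1,7):dx=-2,dy=+7->D; (1,8):dx=-4,dy=+11->D; (1,9):dx=+1,dy=+15->C
  (2,3):dx=+3,dy=+6->C; (2,4):dx=+5,dy=+10->C; (2,5):dx=+1,dy=+13->C; (2,6):dx=+8,dy=+3->C
  (2,7):dx=+4,dy=+8->C; (2,8):dx=+2,dy=+12->C; (2,9):dx=+7,dy=+16->C; (3,4):dx=+2,dy=+4->C
  (3,5):dx=-2,dy=+7->D; (3,6):dx=+5,dy=-3->D; (3,7):dx=+1,dy=+2->C; (3,8):dx=-1,dy=+6->D
  (3,9):dx=+4,dy=+10->C; (4,5):dx=-4,dy=+3->D; (4,6):dx=+3,dy=-7->D; (4,7):dx=-1,dy=-2->C
  (4,8):dx=-3,dy=+2->D; (4,9):dx=+2,dy=+6->C; (5,6):dx=+7,dy=-10->D; (5,7):dx=+3,dy=-5->D
  (5,8):dx=+1,dy=-1->D; (5,9):dx=+6,dy=+3->C; (6,7):dx=-4,dy=+5->D; (6,8):dx=-6,dy=+9->D
  (6,9):dx=-1,dy=+13->D; (7,8):dx=-2,dy=+4->D; (7,9):dx=+3,dy=+8->C; (8,9):dx=+5,dy=+4->C
Step 2: C = 18, D = 18, total pairs = 36.
Step 3: tau = (C - D)/(n(n-1)/2) = (18 - 18)/36 = 0.000000.
Step 4: Exact two-sided p-value (enumerate n! = 362880 permutations of y under H0): p = 1.000000.
Step 5: alpha = 0.05. fail to reject H0.

tau_b = 0.0000 (C=18, D=18), p = 1.000000, fail to reject H0.


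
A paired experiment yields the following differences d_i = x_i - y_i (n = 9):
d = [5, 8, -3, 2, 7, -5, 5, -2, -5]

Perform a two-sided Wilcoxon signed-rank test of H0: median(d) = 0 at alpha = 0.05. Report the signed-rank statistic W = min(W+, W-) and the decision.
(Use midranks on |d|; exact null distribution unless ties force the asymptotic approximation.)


Step 1: Drop any zero differences (none here) and take |d_i|.
|d| = [5, 8, 3, 2, 7, 5, 5, 2, 5]
Step 2: Midrank |d_i| (ties get averaged ranks).
ranks: |5|->5.5, |8|->9, |3|->3, |2|->1.5, |7|->8, |5|->5.5, |5|->5.5, |2|->1.5, |5|->5.5
Step 3: Attach original signs; sum ranks with positive sign and with negative sign.
W+ = 5.5 + 9 + 1.5 + 8 + 5.5 = 29.5
W- = 3 + 5.5 + 1.5 + 5.5 = 15.5
(Check: W+ + W- = 45 should equal n(n+1)/2 = 45.)
Step 4: Test statistic W = min(W+, W-) = 15.5.
Step 5: Ties in |d|, so use the tie-corrected normal approximation.
        E[W] = n(n+1)/4 = 9*10/4 = 22.5.
        Tie groups: |d|=2 (t=2), |d|=5 (t=4); sum(t^3 - t) = 66.
        Var[W] = n(n+1)(2n+1)/24 - sum(t^3-t)/48 = 1710/24 - 66/48 = 69.875.
        z = (W - E[W]) / sqrt(Var[W]) = (15.5 - 22.5) / 8.3591 = -0.8374.
        Two-sided p = 2*Phi(z) = 0.402363.
Step 6: alpha = 0.05. fail to reject H0.

W+ = 29.5, W- = 15.5, W = min = 15.5, p = 0.402363, fail to reject H0.


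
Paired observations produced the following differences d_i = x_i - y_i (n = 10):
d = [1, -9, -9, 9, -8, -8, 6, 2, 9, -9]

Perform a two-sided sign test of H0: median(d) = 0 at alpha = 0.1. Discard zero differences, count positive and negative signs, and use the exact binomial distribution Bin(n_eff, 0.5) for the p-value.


Step 1: Discard zero differences. Original n = 10; n_eff = number of nonzero differences = 10.
Nonzero differences (with sign): +1, -9, -9, +9, -8, -8, +6, +2, +9, -9
Step 2: Count signs: positive = 5, negative = 5.
Step 3: Under H0: P(positive) = 0.5, so the number of positives S ~ Bin(10, 0.5).
Step 4: Two-sided exact p-value = sum of Bin(10,0.5) probabilities at or below the observed probability = 1.000000.
Step 5: alpha = 0.1. fail to reject H0.

n_eff = 10, pos = 5, neg = 5, p = 1.000000, fail to reject H0.


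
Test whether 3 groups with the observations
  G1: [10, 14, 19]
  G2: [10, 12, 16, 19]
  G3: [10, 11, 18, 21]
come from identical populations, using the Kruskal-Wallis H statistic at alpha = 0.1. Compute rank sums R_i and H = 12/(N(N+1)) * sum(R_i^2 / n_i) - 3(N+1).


Step 1: Combine all N = 11 observations and assign midranks.
sorted (value, group, rank): (10,G1,2), (10,G2,2), (10,G3,2), (11,G3,4), (12,G2,5), (14,G1,6), (16,G2,7), (18,G3,8), (19,G1,9.5), (19,G2,9.5), (21,G3,11)
Step 2: Sum ranks within each group.
R_1 = 17.5 (n_1 = 3)
R_2 = 23.5 (n_2 = 4)
R_3 = 25 (n_3 = 4)
Step 3: H = 12/(N(N+1)) * sum(R_i^2/n_i) - 3(N+1)
     = 12/(11*12) * (17.5^2/3 + 23.5^2/4 + 25^2/4) - 3*12
     = 0.090909 * 396.396 - 36
     = 0.035985.
Step 4: Ties present; correction factor C = 1 - 30/(11^3 - 11) = 0.977273. Corrected H = 0.035985 / 0.977273 = 0.036822.
Step 5: Under H0, H ~ chi^2(2); p-value = 0.981758.
Step 6: alpha = 0.1. fail to reject H0.

H = 0.0368, df = 2, p = 0.981758, fail to reject H0.


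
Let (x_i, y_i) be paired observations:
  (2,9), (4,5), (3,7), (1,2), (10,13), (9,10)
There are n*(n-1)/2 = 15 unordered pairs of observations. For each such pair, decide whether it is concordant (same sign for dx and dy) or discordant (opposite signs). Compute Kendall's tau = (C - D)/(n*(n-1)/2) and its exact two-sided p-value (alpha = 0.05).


Step 1: Enumerate the 15 unordered pairs (i,j) with i<j and classify each by sign(x_j-x_i) * sign(y_j-y_i).
  (1,2):dx=+2,dy=-4->D; (1,3):dx=+1,dy=-2->D; (1,4):dx=-1,dy=-7->C; (1,5):dx=+8,dy=+4->C
  (1,6):dx=+7,dy=+1->C; (2,3):dx=-1,dy=+2->D; (2,4):dx=-3,dy=-3->C; (2,5):dx=+6,dy=+8->C
  (2,6):dx=+5,dy=+5->C; (3,4):dx=-2,dy=-5->C; (3,5):dx=+7,dy=+6->C; (3,6):dx=+6,dy=+3->C
  (4,5):dx=+9,dy=+11->C; (4,6):dx=+8,dy=+8->C; (5,6):dx=-1,dy=-3->C
Step 2: C = 12, D = 3, total pairs = 15.
Step 3: tau = (C - D)/(n(n-1)/2) = (12 - 3)/15 = 0.600000.
Step 4: Exact two-sided p-value (enumerate n! = 720 permutations of y under H0): p = 0.136111.
Step 5: alpha = 0.05. fail to reject H0.

tau_b = 0.6000 (C=12, D=3), p = 0.136111, fail to reject H0.


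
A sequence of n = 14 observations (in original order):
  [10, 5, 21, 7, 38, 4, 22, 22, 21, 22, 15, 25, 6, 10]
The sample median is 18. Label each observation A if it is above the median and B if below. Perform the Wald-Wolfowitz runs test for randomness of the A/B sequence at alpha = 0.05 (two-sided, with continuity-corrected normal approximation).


Step 1: Compute median = 18; label A = above, B = below.
Labels in order: BBABABAAAABABB  (n_A = 7, n_B = 7)
Step 2: Count runs R = 9.
Step 3: Under H0 (random ordering), E[R] = 2*n_A*n_B/(n_A+n_B) + 1 = 2*7*7/14 + 1 = 8.0000.
        Var[R] = 2*n_A*n_B*(2*n_A*n_B - n_A - n_B) / ((n_A+n_B)^2 * (n_A+n_B-1)) = 8232/2548 = 3.2308.
        SD[R] = 1.7974.
Step 4: Continuity-corrected z = (R - 0.5 - E[R]) / SD[R] = (9 - 0.5 - 8.0000) / 1.7974 = 0.2782.
Step 5: Two-sided p-value via normal approximation = 2*(1 - Phi(|z|)) = 0.780879.
Step 6: alpha = 0.05. fail to reject H0.

R = 9, z = 0.2782, p = 0.780879, fail to reject H0.


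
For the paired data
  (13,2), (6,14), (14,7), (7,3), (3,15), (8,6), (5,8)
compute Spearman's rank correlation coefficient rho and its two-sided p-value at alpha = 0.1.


Step 1: Rank x and y separately (midranks; no ties here).
rank(x): 13->6, 6->3, 14->7, 7->4, 3->1, 8->5, 5->2
rank(y): 2->1, 14->6, 7->4, 3->2, 15->7, 6->3, 8->5
Step 2: d_i = R_x(i) - R_y(i); compute d_i^2.
  (6-1)^2=25, (3-6)^2=9, (7-4)^2=9, (4-2)^2=4, (1-7)^2=36, (5-3)^2=4, (2-5)^2=9
sum(d^2) = 96.
Step 3: rho = 1 - 6*96 / (7*(7^2 - 1)) = 1 - 576/336 = -0.714286.
Step 4: Under H0, t = rho * sqrt((n-2)/(1-rho^2)) = -2.2822 ~ t(5).
Step 5: Two-sided p-value from the t-distribution with 5 df = 0.071344.
Step 6: alpha = 0.1. reject H0.

rho = -0.7143, p = 0.071344, reject H0 at alpha = 0.1.


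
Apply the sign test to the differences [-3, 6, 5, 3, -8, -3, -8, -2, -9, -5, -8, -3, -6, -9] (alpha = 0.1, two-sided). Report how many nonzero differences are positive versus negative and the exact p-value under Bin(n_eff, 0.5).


Step 1: Discard zero differences. Original n = 14; n_eff = number of nonzero differences = 14.
Nonzero differences (with sign): -3, +6, +5, +3, -8, -3, -8, -2, -9, -5, -8, -3, -6, -9
Step 2: Count signs: positive = 3, negative = 11.
Step 3: Under H0: P(positive) = 0.5, so the number of positives S ~ Bin(14, 0.5).
Step 4: Two-sided exact p-value = sum of Bin(14,0.5) probabilities at or below the observed probability = 0.057373.
Step 5: alpha = 0.1. reject H0.

n_eff = 14, pos = 3, neg = 11, p = 0.057373, reject H0.


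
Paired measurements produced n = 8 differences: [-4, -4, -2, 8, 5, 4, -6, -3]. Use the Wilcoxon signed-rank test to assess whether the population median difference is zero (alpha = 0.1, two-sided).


Step 1: Drop any zero differences (none here) and take |d_i|.
|d| = [4, 4, 2, 8, 5, 4, 6, 3]
Step 2: Midrank |d_i| (ties get averaged ranks).
ranks: |4|->4, |4|->4, |2|->1, |8|->8, |5|->6, |4|->4, |6|->7, |3|->2
Step 3: Attach original signs; sum ranks with positive sign and with negative sign.
W+ = 8 + 6 + 4 = 18
W- = 4 + 4 + 1 + 7 + 2 = 18
(Check: W+ + W- = 36 should equal n(n+1)/2 = 36.)
Step 4: Test statistic W = min(W+, W-) = 18.
Step 5: Ties in |d|, so use the tie-corrected normal approximation.
        E[W] = n(n+1)/4 = 8*9/4 = 18.
        Tie groups: |d|=4 (t=3); sum(t^3 - t) = 24.
        Var[W] = n(n+1)(2n+1)/24 - sum(t^3-t)/48 = 1224/24 - 24/48 = 50.5.
        z = (W - E[W]) / sqrt(Var[W]) = (18 - 18) / 7.1063 = 0.0000.
        Two-sided p = 2*Phi(z) = 1.000000.
Step 6: alpha = 0.1. fail to reject H0.

W+ = 18, W- = 18, W = min = 18, p = 1.000000, fail to reject H0.


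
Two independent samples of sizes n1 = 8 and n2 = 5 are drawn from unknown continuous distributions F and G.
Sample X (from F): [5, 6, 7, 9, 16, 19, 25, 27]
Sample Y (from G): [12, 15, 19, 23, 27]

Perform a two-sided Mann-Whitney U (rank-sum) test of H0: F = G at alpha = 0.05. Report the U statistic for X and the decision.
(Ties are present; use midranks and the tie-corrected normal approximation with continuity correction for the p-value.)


Step 1: Combine and sort all 13 observations; assign midranks.
sorted (value, group): (5,X), (6,X), (7,X), (9,X), (12,Y), (15,Y), (16,X), (19,X), (19,Y), (23,Y), (25,X), (27,X), (27,Y)
ranks: 5->1, 6->2, 7->3, 9->4, 12->5, 15->6, 16->7, 19->8.5, 19->8.5, 23->10, 25->11, 27->12.5, 27->12.5
Step 2: Rank sum for X: R1 = 1 + 2 + 3 + 4 + 7 + 8.5 + 11 + 12.5 = 49.
Step 3: U_X = R1 - n1(n1+1)/2 = 49 - 8*9/2 = 49 - 36 = 13.
       U_Y = n1*n2 - U_X = 40 - 13 = 27.
Step 4: Ties are present, so use the tie-corrected normal approximation (with continuity correction) for the p-value.
Step 5: p-value = 0.340019; compare to alpha = 0.05. fail to reject H0.

U_X = 13, p = 0.340019, fail to reject H0 at alpha = 0.05.


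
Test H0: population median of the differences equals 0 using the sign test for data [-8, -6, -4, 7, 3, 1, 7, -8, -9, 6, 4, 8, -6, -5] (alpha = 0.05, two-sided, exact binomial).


Step 1: Discard zero differences. Original n = 14; n_eff = number of nonzero differences = 14.
Nonzero differences (with sign): -8, -6, -4, +7, +3, +1, +7, -8, -9, +6, +4, +8, -6, -5
Step 2: Count signs: positive = 7, negative = 7.
Step 3: Under H0: P(positive) = 0.5, so the number of positives S ~ Bin(14, 0.5).
Step 4: Two-sided exact p-value = sum of Bin(14,0.5) probabilities at or below the observed probability = 1.000000.
Step 5: alpha = 0.05. fail to reject H0.

n_eff = 14, pos = 7, neg = 7, p = 1.000000, fail to reject H0.


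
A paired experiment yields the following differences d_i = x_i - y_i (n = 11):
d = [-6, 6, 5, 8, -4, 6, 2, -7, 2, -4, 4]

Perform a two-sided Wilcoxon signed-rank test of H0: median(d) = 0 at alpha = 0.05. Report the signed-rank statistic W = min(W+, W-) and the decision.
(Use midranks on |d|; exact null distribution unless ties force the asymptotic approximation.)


Step 1: Drop any zero differences (none here) and take |d_i|.
|d| = [6, 6, 5, 8, 4, 6, 2, 7, 2, 4, 4]
Step 2: Midrank |d_i| (ties get averaged ranks).
ranks: |6|->8, |6|->8, |5|->6, |8|->11, |4|->4, |6|->8, |2|->1.5, |7|->10, |2|->1.5, |4|->4, |4|->4
Step 3: Attach original signs; sum ranks with positive sign and with negative sign.
W+ = 8 + 6 + 11 + 8 + 1.5 + 1.5 + 4 = 40
W- = 8 + 4 + 10 + 4 = 26
(Check: W+ + W- = 66 should equal n(n+1)/2 = 66.)
Step 4: Test statistic W = min(W+, W-) = 26.
Step 5: Ties in |d|, so use the tie-corrected normal approximation.
        E[W] = n(n+1)/4 = 11*12/4 = 33.
        Tie groups: |d|=2 (t=2), |d|=4 (t=3), |d|=6 (t=3); sum(t^3 - t) = 54.
        Var[W] = n(n+1)(2n+1)/24 - sum(t^3-t)/48 = 3036/24 - 54/48 = 125.375.
        z = (W - E[W]) / sqrt(Var[W]) = (26 - 33) / 11.1971 = -0.6252.
        Two-sided p = 2*Phi(z) = 0.531865.
Step 6: alpha = 0.05. fail to reject H0.

W+ = 40, W- = 26, W = min = 26, p = 0.531865, fail to reject H0.


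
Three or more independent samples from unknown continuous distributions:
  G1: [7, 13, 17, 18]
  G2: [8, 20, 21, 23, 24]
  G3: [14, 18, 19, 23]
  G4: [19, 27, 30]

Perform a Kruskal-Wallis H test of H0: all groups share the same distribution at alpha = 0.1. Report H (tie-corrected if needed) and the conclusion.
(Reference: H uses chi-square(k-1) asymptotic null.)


Step 1: Combine all N = 16 observations and assign midranks.
sorted (value, group, rank): (7,G1,1), (8,G2,2), (13,G1,3), (14,G3,4), (17,G1,5), (18,G1,6.5), (18,G3,6.5), (19,G3,8.5), (19,G4,8.5), (20,G2,10), (21,G2,11), (23,G2,12.5), (23,G3,12.5), (24,G2,14), (27,G4,15), (30,G4,16)
Step 2: Sum ranks within each group.
R_1 = 15.5 (n_1 = 4)
R_2 = 49.5 (n_2 = 5)
R_3 = 31.5 (n_3 = 4)
R_4 = 39.5 (n_4 = 3)
Step 3: H = 12/(N(N+1)) * sum(R_i^2/n_i) - 3(N+1)
     = 12/(16*17) * (15.5^2/4 + 49.5^2/5 + 31.5^2/4 + 39.5^2/3) - 3*17
     = 0.044118 * 1318.26 - 51
     = 7.158456.
Step 4: Ties present; correction factor C = 1 - 18/(16^3 - 16) = 0.995588. Corrected H = 7.158456 / 0.995588 = 7.190177.
Step 5: Under H0, H ~ chi^2(3); p-value = 0.066077.
Step 6: alpha = 0.1. reject H0.

H = 7.1902, df = 3, p = 0.066077, reject H0.


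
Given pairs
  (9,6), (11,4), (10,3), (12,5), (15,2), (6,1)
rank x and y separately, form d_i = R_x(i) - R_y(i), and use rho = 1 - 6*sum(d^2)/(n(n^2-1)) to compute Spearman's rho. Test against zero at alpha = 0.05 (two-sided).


Step 1: Rank x and y separately (midranks; no ties here).
rank(x): 9->2, 11->4, 10->3, 12->5, 15->6, 6->1
rank(y): 6->6, 4->4, 3->3, 5->5, 2->2, 1->1
Step 2: d_i = R_x(i) - R_y(i); compute d_i^2.
  (2-6)^2=16, (4-4)^2=0, (3-3)^2=0, (5-5)^2=0, (6-2)^2=16, (1-1)^2=0
sum(d^2) = 32.
Step 3: rho = 1 - 6*32 / (6*(6^2 - 1)) = 1 - 192/210 = 0.085714.
Step 4: Under H0, t = rho * sqrt((n-2)/(1-rho^2)) = 0.1721 ~ t(4).
Step 5: Two-sided p-value from the t-distribution with 4 df = 0.871743.
Step 6: alpha = 0.05. fail to reject H0.

rho = 0.0857, p = 0.871743, fail to reject H0 at alpha = 0.05.


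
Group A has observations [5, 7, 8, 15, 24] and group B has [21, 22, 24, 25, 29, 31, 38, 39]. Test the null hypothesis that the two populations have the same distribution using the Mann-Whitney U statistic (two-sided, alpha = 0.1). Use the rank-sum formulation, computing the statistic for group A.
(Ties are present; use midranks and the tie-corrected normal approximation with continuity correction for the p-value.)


Step 1: Combine and sort all 13 observations; assign midranks.
sorted (value, group): (5,X), (7,X), (8,X), (15,X), (21,Y), (22,Y), (24,X), (24,Y), (25,Y), (29,Y), (31,Y), (38,Y), (39,Y)
ranks: 5->1, 7->2, 8->3, 15->4, 21->5, 22->6, 24->7.5, 24->7.5, 25->9, 29->10, 31->11, 38->12, 39->13
Step 2: Rank sum for X: R1 = 1 + 2 + 3 + 4 + 7.5 = 17.5.
Step 3: U_X = R1 - n1(n1+1)/2 = 17.5 - 5*6/2 = 17.5 - 15 = 2.5.
       U_Y = n1*n2 - U_X = 40 - 2.5 = 37.5.
Step 4: Ties are present, so use the tie-corrected normal approximation (with continuity correction) for the p-value.
Step 5: p-value = 0.012704; compare to alpha = 0.1. reject H0.

U_X = 2.5, p = 0.012704, reject H0 at alpha = 0.1.


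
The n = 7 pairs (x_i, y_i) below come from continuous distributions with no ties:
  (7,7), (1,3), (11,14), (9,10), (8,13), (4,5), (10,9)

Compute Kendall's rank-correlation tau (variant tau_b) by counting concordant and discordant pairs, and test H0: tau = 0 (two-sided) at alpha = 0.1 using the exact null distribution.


Step 1: Enumerate the 21 unordered pairs (i,j) with i<j and classify each by sign(x_j-x_i) * sign(y_j-y_i).
  (1,2):dx=-6,dy=-4->C; (1,3):dx=+4,dy=+7->C; (1,4):dx=+2,dy=+3->C; (1,5):dx=+1,dy=+6->C
  (1,6):dx=-3,dy=-2->C; (1,7):dx=+3,dy=+2->C; (2,3):dx=+10,dy=+11->C; (2,4):dx=+8,dy=+7->C
  (2,5):dx=+7,dy=+10->C; (2,6):dx=+3,dy=+2->C; (2,7):dx=+9,dy=+6->C; (3,4):dx=-2,dy=-4->C
  (3,5):dx=-3,dy=-1->C; (3,6):dx=-7,dy=-9->C; (3,7):dx=-1,dy=-5->C; (4,5):dx=-1,dy=+3->D
  (4,6):dx=-5,dy=-5->C; (4,7):dx=+1,dy=-1->D; (5,6):dx=-4,dy=-8->C; (5,7):dx=+2,dy=-4->D
  (6,7):dx=+6,dy=+4->C
Step 2: C = 18, D = 3, total pairs = 21.
Step 3: tau = (C - D)/(n(n-1)/2) = (18 - 3)/21 = 0.714286.
Step 4: Exact two-sided p-value (enumerate n! = 5040 permutations of y under H0): p = 0.030159.
Step 5: alpha = 0.1. reject H0.

tau_b = 0.7143 (C=18, D=3), p = 0.030159, reject H0.


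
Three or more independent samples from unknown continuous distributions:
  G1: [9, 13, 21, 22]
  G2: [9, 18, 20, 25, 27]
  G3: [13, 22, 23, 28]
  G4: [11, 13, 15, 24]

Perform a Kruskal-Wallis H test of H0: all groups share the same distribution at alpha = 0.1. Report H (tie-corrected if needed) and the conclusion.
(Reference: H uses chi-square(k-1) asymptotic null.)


Step 1: Combine all N = 17 observations and assign midranks.
sorted (value, group, rank): (9,G1,1.5), (9,G2,1.5), (11,G4,3), (13,G1,5), (13,G3,5), (13,G4,5), (15,G4,7), (18,G2,8), (20,G2,9), (21,G1,10), (22,G1,11.5), (22,G3,11.5), (23,G3,13), (24,G4,14), (25,G2,15), (27,G2,16), (28,G3,17)
Step 2: Sum ranks within each group.
R_1 = 28 (n_1 = 4)
R_2 = 49.5 (n_2 = 5)
R_3 = 46.5 (n_3 = 4)
R_4 = 29 (n_4 = 4)
Step 3: H = 12/(N(N+1)) * sum(R_i^2/n_i) - 3(N+1)
     = 12/(17*18) * (28^2/4 + 49.5^2/5 + 46.5^2/4 + 29^2/4) - 3*18
     = 0.039216 * 1436.86 - 54
     = 2.347549.
Step 4: Ties present; correction factor C = 1 - 36/(17^3 - 17) = 0.992647. Corrected H = 2.347549 / 0.992647 = 2.364938.
Step 5: Under H0, H ~ chi^2(3); p-value = 0.500195.
Step 6: alpha = 0.1. fail to reject H0.

H = 2.3649, df = 3, p = 0.500195, fail to reject H0.


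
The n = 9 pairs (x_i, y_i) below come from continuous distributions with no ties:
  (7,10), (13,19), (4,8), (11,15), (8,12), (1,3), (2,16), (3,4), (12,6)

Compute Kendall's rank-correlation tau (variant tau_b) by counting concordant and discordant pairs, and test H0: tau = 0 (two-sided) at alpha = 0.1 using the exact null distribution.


Step 1: Enumerate the 36 unordered pairs (i,j) with i<j and classify each by sign(x_j-x_i) * sign(y_j-y_i).
  (1,2):dx=+6,dy=+9->C; (1,3):dx=-3,dy=-2->C; (1,4):dx=+4,dy=+5->C; (1,5):dx=+1,dy=+2->C
  (1,6):dx=-6,dy=-7->C; (1,7):dx=-5,dy=+6->D; (1,8):dx=-4,dy=-6->C; (1,9):dx=+5,dy=-4->D
  (2,3):dx=-9,dy=-11->C; (2,4):dx=-2,dy=-4->C; (2,5):dx=-5,dy=-7->C; (2,6):dx=-12,dy=-16->C
  (2,7):dx=-11,dy=-3->C; (2,8):dx=-10,dy=-15->C; (2,9):dx=-1,dy=-13->C; (3,4):dx=+7,dy=+7->C
  (3,5):dx=+4,dy=+4->C; (3,6):dx=-3,dy=-5->C; (3,7):dx=-2,dy=+8->D; (3,8):dx=-1,dy=-4->C
  (3,9):dx=+8,dy=-2->D; (4,5):dx=-3,dy=-3->C; (4,6):dx=-10,dy=-12->C; (4,7):dx=-9,dy=+1->D
  (4,8):dx=-8,dy=-11->C; (4,9):dx=+1,dy=-9->D; (5,6):dx=-7,dy=-9->C; (5,7):dx=-6,dy=+4->D
  (5,8):dx=-5,dy=-8->C; (5,9):dx=+4,dy=-6->D; (6,7):dx=+1,dy=+13->C; (6,8):dx=+2,dy=+1->C
  (6,9):dx=+11,dy=+3->C; (7,8):dx=+1,dy=-12->D; (7,9):dx=+10,dy=-10->D; (8,9):dx=+9,dy=+2->C
Step 2: C = 26, D = 10, total pairs = 36.
Step 3: tau = (C - D)/(n(n-1)/2) = (26 - 10)/36 = 0.444444.
Step 4: Exact two-sided p-value (enumerate n! = 362880 permutations of y under H0): p = 0.119439.
Step 5: alpha = 0.1. fail to reject H0.

tau_b = 0.4444 (C=26, D=10), p = 0.119439, fail to reject H0.


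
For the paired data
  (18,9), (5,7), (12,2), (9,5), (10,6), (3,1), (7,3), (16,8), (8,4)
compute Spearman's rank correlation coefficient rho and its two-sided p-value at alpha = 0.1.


Step 1: Rank x and y separately (midranks; no ties here).
rank(x): 18->9, 5->2, 12->7, 9->5, 10->6, 3->1, 7->3, 16->8, 8->4
rank(y): 9->9, 7->7, 2->2, 5->5, 6->6, 1->1, 3->3, 8->8, 4->4
Step 2: d_i = R_x(i) - R_y(i); compute d_i^2.
  (9-9)^2=0, (2-7)^2=25, (7-2)^2=25, (5-5)^2=0, (6-6)^2=0, (1-1)^2=0, (3-3)^2=0, (8-8)^2=0, (4-4)^2=0
sum(d^2) = 50.
Step 3: rho = 1 - 6*50 / (9*(9^2 - 1)) = 1 - 300/720 = 0.583333.
Step 4: Under H0, t = rho * sqrt((n-2)/(1-rho^2)) = 1.9001 ~ t(7).
Step 5: Two-sided p-value from the t-distribution with 7 df = 0.099186.
Step 6: alpha = 0.1. reject H0.

rho = 0.5833, p = 0.099186, reject H0 at alpha = 0.1.


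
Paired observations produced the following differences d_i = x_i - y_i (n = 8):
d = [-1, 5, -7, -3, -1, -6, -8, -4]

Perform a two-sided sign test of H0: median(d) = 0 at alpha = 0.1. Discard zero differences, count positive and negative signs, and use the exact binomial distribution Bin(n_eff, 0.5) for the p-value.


Step 1: Discard zero differences. Original n = 8; n_eff = number of nonzero differences = 8.
Nonzero differences (with sign): -1, +5, -7, -3, -1, -6, -8, -4
Step 2: Count signs: positive = 1, negative = 7.
Step 3: Under H0: P(positive) = 0.5, so the number of positives S ~ Bin(8, 0.5).
Step 4: Two-sided exact p-value = sum of Bin(8,0.5) probabilities at or below the observed probability = 0.070312.
Step 5: alpha = 0.1. reject H0.

n_eff = 8, pos = 1, neg = 7, p = 0.070312, reject H0.


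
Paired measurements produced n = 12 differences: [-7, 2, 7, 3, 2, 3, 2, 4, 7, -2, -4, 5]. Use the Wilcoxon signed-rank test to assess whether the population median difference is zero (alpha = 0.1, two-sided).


Step 1: Drop any zero differences (none here) and take |d_i|.
|d| = [7, 2, 7, 3, 2, 3, 2, 4, 7, 2, 4, 5]
Step 2: Midrank |d_i| (ties get averaged ranks).
ranks: |7|->11, |2|->2.5, |7|->11, |3|->5.5, |2|->2.5, |3|->5.5, |2|->2.5, |4|->7.5, |7|->11, |2|->2.5, |4|->7.5, |5|->9
Step 3: Attach original signs; sum ranks with positive sign and with negative sign.
W+ = 2.5 + 11 + 5.5 + 2.5 + 5.5 + 2.5 + 7.5 + 11 + 9 = 57
W- = 11 + 2.5 + 7.5 = 21
(Check: W+ + W- = 78 should equal n(n+1)/2 = 78.)
Step 4: Test statistic W = min(W+, W-) = 21.
Step 5: Ties in |d|, so use the tie-corrected normal approximation.
        E[W] = n(n+1)/4 = 12*13/4 = 39.
        Tie groups: |d|=2 (t=4), |d|=3 (t=2), |d|=4 (t=2), |d|=7 (t=3); sum(t^3 - t) = 96.
        Var[W] = n(n+1)(2n+1)/24 - sum(t^3-t)/48 = 3900/24 - 96/48 = 160.5.
        z = (W - E[W]) / sqrt(Var[W]) = (21 - 39) / 12.6689 = -1.4208.
        Two-sided p = 2*Phi(z) = 0.155373.
Step 6: alpha = 0.1. fail to reject H0.

W+ = 57, W- = 21, W = min = 21, p = 0.155373, fail to reject H0.


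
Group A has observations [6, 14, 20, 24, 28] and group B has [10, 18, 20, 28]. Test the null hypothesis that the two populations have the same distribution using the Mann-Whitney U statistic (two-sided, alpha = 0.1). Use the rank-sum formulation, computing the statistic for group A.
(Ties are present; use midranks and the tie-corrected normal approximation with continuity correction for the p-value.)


Step 1: Combine and sort all 9 observations; assign midranks.
sorted (value, group): (6,X), (10,Y), (14,X), (18,Y), (20,X), (20,Y), (24,X), (28,X), (28,Y)
ranks: 6->1, 10->2, 14->3, 18->4, 20->5.5, 20->5.5, 24->7, 28->8.5, 28->8.5
Step 2: Rank sum for X: R1 = 1 + 3 + 5.5 + 7 + 8.5 = 25.
Step 3: U_X = R1 - n1(n1+1)/2 = 25 - 5*6/2 = 25 - 15 = 10.
       U_Y = n1*n2 - U_X = 20 - 10 = 10.
Step 4: Ties are present, so use the tie-corrected normal approximation (with continuity correction) for the p-value.
Step 5: p-value = 1.000000; compare to alpha = 0.1. fail to reject H0.

U_X = 10, p = 1.000000, fail to reject H0 at alpha = 0.1.


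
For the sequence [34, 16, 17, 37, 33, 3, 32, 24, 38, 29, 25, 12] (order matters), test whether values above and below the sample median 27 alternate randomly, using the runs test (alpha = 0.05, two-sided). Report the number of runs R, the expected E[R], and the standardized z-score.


Step 1: Compute median = 27; label A = above, B = below.
Labels in order: ABBAABABAABB  (n_A = 6, n_B = 6)
Step 2: Count runs R = 8.
Step 3: Under H0 (random ordering), E[R] = 2*n_A*n_B/(n_A+n_B) + 1 = 2*6*6/12 + 1 = 7.0000.
        Var[R] = 2*n_A*n_B*(2*n_A*n_B - n_A - n_B) / ((n_A+n_B)^2 * (n_A+n_B-1)) = 4320/1584 = 2.7273.
        SD[R] = 1.6514.
Step 4: Continuity-corrected z = (R - 0.5 - E[R]) / SD[R] = (8 - 0.5 - 7.0000) / 1.6514 = 0.3028.
Step 5: Two-sided p-value via normal approximation = 2*(1 - Phi(|z|)) = 0.762069.
Step 6: alpha = 0.05. fail to reject H0.

R = 8, z = 0.3028, p = 0.762069, fail to reject H0.


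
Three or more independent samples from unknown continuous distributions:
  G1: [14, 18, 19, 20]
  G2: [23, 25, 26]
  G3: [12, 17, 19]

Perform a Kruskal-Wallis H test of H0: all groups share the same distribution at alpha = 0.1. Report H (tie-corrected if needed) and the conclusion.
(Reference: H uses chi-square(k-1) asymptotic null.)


Step 1: Combine all N = 10 observations and assign midranks.
sorted (value, group, rank): (12,G3,1), (14,G1,2), (17,G3,3), (18,G1,4), (19,G1,5.5), (19,G3,5.5), (20,G1,7), (23,G2,8), (25,G2,9), (26,G2,10)
Step 2: Sum ranks within each group.
R_1 = 18.5 (n_1 = 4)
R_2 = 27 (n_2 = 3)
R_3 = 9.5 (n_3 = 3)
Step 3: H = 12/(N(N+1)) * sum(R_i^2/n_i) - 3(N+1)
     = 12/(10*11) * (18.5^2/4 + 27^2/3 + 9.5^2/3) - 3*11
     = 0.109091 * 358.646 - 33
     = 6.125000.
Step 4: Ties present; correction factor C = 1 - 6/(10^3 - 10) = 0.993939. Corrected H = 6.125000 / 0.993939 = 6.162348.
Step 5: Under H0, H ~ chi^2(2); p-value = 0.045905.
Step 6: alpha = 0.1. reject H0.

H = 6.1623, df = 2, p = 0.045905, reject H0.
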